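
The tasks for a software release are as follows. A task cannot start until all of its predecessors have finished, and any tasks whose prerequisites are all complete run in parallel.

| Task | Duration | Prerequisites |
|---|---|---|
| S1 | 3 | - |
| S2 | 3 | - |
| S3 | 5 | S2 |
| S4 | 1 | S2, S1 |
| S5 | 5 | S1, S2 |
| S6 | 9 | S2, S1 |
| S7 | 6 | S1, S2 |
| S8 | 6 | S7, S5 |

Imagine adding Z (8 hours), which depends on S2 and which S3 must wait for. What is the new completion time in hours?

16

Originally the project takes 15 hours.
With Z inserted, S3 now waits for max(S2, Z).
New critical path: S2→Z→S3 = 3+8+5 = 16 ⇒ 16 hours.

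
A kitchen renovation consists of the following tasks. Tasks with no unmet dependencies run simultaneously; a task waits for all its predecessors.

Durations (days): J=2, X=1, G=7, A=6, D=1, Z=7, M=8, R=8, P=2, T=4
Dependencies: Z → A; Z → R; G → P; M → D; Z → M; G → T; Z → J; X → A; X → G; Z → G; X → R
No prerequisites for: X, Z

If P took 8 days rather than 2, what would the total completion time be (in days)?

22

Critical path before the change: Z→G→T = 7+7+4 = 18 giving 18 days.
The longest path through P is only 16 days, so P has float 2.
The binding chain switches to Z→G→P = 7+7+8 = 22; finish 22 days.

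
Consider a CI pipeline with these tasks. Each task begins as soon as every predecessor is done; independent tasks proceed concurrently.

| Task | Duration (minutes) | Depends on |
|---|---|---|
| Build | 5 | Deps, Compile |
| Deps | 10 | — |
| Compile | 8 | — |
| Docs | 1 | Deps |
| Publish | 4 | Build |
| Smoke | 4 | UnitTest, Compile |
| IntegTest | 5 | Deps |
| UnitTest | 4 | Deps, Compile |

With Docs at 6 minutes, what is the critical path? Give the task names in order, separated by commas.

Deps, Build, Publish

Baseline: Deps→Build→Publish = 10+5+4 = 19 → 19 minutes.
Docs has 8 minutes of float (longest path through it is 11).
That remains the longest chain; total 19 minutes.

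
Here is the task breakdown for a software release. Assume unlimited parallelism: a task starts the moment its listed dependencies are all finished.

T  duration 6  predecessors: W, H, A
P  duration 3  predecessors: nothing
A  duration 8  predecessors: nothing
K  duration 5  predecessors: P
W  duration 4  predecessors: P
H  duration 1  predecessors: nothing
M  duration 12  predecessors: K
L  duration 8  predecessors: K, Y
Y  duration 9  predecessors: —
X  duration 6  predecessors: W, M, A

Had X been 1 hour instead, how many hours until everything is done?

Actual critical path: P→K→M→X = 3+5+12+6 = 26 ⇒ 26 hours.
X lies on that path, so at 1 hour the path becomes 21 hours.
The critical path is still P→K→M→X; finish is now 21 hours.

21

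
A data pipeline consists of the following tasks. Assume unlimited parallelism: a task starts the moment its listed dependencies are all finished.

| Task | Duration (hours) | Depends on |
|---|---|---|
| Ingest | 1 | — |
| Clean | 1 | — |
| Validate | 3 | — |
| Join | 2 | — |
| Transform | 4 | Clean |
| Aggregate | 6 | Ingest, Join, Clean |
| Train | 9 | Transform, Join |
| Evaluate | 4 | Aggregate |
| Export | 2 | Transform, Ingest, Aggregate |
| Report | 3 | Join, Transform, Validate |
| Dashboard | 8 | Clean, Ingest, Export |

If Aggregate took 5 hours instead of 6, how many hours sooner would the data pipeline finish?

1

Baseline: Join→Aggregate→Export→Dashboard = 2+6+2+8 = 18 → 18 hours.
Since Aggregate is critical, the -1 change carries straight to that chain (now 17 hours).
No other chain overtakes it, so the finish is 17 hours.
Change in finish: 17 − 18 = -1 hours.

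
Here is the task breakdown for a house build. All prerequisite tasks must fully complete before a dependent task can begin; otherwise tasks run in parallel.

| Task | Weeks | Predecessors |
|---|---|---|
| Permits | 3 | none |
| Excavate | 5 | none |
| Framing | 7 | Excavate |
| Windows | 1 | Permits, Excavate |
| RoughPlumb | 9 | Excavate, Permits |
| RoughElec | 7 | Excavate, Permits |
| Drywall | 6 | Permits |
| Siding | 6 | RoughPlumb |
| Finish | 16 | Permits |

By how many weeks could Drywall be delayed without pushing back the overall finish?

11

Excavate→RoughPlumb→Siding = 5+9+6 = 20 sets the makespan at 20 weeks.
Drywall finishes as early as 9 and must finish by 20.
Slack of Drywall = 14 − 3 = 11 weeks.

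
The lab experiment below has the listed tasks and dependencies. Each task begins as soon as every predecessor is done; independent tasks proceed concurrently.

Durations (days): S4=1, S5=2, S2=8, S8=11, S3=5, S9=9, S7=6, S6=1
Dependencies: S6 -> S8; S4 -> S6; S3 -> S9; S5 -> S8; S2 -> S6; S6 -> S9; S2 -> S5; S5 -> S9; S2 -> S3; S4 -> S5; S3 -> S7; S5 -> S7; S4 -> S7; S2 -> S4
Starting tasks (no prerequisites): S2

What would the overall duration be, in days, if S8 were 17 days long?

28

Baseline: S2→S4→S5→S8 = 8+1+2+11 = 22 → 22 days.
S8 lies on that path, so at 17 days the path becomes 28 days.
That remains the longest chain; total 28 days.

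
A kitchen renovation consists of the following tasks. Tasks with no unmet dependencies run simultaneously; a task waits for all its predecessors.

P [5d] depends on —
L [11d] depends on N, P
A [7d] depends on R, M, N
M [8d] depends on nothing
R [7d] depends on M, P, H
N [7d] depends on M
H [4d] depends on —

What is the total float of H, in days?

8

M→N→L = 8+7+11 = 26 sets the makespan at 26 days.
H finishes as early as 4 and must finish by 12.
Slack of H = 8 − 0 = 8 days.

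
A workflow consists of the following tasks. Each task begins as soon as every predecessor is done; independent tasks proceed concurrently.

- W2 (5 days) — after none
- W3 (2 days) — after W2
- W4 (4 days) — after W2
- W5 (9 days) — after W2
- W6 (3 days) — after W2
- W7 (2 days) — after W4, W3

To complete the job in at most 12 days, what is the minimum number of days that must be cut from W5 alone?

Current finish: 14 days; target: 12.
W5 is on every critical path, so each day cut from W5 cuts the finish by one (this holds down to a finish of 11).
Need 14 − 12 = 2 days off W5 → W5 becomes 7 days, finish becomes 12.

2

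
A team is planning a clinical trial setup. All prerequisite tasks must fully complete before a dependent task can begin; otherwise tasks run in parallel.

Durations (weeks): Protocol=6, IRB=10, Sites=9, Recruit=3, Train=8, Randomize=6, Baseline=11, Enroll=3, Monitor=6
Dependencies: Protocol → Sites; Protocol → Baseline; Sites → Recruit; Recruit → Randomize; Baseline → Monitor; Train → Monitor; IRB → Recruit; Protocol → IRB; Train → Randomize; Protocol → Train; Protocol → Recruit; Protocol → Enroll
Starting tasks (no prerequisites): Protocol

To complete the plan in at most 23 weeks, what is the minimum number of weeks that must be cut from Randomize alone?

Current finish: 25 weeks; target: 23.
Randomize is on every critical path, so each week cut from Randomize cuts the finish by one (this holds down to a finish of 23).
Need 25 − 23 = 2 weeks off Randomize → Randomize becomes 4 weeks, finish becomes 23.

2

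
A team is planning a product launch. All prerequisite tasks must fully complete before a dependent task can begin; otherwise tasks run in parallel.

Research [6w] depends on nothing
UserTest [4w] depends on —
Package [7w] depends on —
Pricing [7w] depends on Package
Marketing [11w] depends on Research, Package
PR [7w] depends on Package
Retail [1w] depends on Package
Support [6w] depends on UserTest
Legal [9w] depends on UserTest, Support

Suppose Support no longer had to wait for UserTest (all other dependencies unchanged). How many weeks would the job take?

Before: longest chain UserTest→Support→Legal = 4+6+9 = 19, finish 19.
Without UserTest→Support, Support's earliest start moves from 4 to 0.
After: Package→Marketing = 7+11 = 18 → 18 weeks.

18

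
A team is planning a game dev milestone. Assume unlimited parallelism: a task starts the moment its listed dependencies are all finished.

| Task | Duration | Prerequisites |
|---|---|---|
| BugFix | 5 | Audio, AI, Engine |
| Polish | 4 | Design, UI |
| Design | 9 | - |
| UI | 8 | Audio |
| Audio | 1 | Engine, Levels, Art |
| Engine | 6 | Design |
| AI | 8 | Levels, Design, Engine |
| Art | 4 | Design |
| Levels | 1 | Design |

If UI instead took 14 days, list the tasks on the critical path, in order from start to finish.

The binding path is Design→Engine→Audio→UI→Polish = 9+6+1+8+4 = 28; finish at 28 days.
UI lies on that path, so at 14 days the path becomes 34 days.
That remains the longest chain; total 34 days.

Design, Engine, Audio, UI, Polish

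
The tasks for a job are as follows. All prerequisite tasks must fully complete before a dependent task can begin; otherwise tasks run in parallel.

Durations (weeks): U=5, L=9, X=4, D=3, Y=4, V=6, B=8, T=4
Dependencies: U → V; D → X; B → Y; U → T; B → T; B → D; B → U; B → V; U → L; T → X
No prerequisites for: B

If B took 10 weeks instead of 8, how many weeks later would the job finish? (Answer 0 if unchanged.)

As given, the longest chain is B→U→L = 8+5+9 = 22, so the finish is 22 weeks.
B lies on that path, so at 10 weeks the path becomes 24 weeks.
That remains the longest chain; total 24 weeks.
Change in finish: 24 − 22 = +2 weeks.

2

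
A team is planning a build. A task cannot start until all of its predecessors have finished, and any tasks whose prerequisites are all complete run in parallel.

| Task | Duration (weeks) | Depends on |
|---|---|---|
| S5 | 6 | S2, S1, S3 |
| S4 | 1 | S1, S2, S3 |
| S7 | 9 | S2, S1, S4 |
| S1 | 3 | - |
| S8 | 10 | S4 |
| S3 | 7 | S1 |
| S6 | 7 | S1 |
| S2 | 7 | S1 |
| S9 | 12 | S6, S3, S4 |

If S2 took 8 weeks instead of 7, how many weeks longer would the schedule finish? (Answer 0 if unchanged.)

The binding path is S1→S2→S4→S9 = 3+7+1+12 = 23; finish at 23 weeks.
Since S2 is critical, the +1 change carries straight to that chain (now 24 weeks).
The critical path is still S1→S2→S4→S9; finish is now 24 weeks.
Change in finish: 24 − 23 = +1 weeks.

1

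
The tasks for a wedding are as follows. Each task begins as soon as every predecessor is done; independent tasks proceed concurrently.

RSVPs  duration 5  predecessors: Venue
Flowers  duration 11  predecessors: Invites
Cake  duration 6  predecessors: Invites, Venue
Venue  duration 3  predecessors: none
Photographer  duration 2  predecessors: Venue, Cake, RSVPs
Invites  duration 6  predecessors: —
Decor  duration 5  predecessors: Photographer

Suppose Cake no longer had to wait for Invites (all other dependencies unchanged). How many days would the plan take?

With the dependency in place, Invites→Cake→Photographer→Decor = 6+6+2+5 = 19 sets the finish at 19 days.
Without Invites→Cake, Cake's earliest start moves from 6 to 3.
The longest chain is now Invites→Flowers = 6+11 = 17, so the plan takes 17 days.

17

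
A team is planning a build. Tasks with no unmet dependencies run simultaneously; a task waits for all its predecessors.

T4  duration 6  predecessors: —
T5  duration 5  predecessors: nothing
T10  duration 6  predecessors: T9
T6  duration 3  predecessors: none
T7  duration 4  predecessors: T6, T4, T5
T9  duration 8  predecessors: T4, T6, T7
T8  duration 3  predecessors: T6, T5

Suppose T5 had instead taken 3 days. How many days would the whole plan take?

24

As given, the longest chain is T4→T7→T9→T10 = 6+4+8+6 = 24, so the finish is 24 days.
T5 has 1 day of float (longest path through it is 23).
That remains the longest chain; total 24 days.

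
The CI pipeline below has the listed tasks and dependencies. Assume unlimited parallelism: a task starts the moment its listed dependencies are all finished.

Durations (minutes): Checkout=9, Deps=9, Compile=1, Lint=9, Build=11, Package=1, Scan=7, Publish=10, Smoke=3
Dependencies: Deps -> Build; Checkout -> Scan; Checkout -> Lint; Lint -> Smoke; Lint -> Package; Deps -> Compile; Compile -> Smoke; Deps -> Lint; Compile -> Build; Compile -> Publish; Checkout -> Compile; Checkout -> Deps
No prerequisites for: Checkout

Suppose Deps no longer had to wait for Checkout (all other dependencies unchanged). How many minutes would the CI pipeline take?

Original critical path: Checkout→Deps→Compile→Build = 9+9+1+11 = 30 ⇒ 30 minutes.
Without Checkout→Deps, Deps's earliest start moves from 9 to 0.
New critical path: Checkout→Compile→Build = 9+1+11 = 21 ⇒ 21 minutes.

21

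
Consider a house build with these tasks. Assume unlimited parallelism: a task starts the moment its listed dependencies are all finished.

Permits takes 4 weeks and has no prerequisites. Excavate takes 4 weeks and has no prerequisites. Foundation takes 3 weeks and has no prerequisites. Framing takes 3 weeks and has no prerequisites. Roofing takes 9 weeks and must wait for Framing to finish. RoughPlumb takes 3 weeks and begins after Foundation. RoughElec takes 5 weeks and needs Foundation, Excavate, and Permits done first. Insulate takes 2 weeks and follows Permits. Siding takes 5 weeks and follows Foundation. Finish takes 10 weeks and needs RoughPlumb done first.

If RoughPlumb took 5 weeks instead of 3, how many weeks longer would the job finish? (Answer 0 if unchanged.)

2

Baseline: Foundation→RoughPlumb→Finish = 3+3+10 = 16 → 16 weeks.
RoughPlumb is on the critical path; changing it to 5 makes that path 18 weeks.
The critical path is still Foundation→RoughPlumb→Finish; finish is now 18 weeks.
Change in finish: 18 − 16 = +2 weeks.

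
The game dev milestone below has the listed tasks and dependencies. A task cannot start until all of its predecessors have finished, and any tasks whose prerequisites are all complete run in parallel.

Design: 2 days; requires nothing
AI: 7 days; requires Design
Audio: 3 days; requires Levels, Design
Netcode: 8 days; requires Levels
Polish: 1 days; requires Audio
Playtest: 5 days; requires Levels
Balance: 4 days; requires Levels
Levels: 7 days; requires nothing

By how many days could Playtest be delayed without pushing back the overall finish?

3

The longest chain is Levels→Netcode = 7+8 = 15; overall finish 15 days.
The longest chain containing Playtest totals 12 days.
Float = 15 − 12 = 3.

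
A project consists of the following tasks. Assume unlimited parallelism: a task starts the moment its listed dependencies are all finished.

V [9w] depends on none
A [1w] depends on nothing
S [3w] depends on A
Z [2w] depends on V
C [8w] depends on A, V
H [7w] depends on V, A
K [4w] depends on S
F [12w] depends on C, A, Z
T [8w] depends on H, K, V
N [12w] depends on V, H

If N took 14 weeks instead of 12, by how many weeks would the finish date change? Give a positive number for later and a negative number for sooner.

1

As given, the longest chain is V→C→F = 9+8+12 = 29, so the finish is 29 weeks.
The longest path through N is only 28 weeks, so N has float 1.
New critical path: V→H→N = 9+7+14 = 30 ⇒ 30 weeks.
Change in finish: 30 − 29 = +1 weeks.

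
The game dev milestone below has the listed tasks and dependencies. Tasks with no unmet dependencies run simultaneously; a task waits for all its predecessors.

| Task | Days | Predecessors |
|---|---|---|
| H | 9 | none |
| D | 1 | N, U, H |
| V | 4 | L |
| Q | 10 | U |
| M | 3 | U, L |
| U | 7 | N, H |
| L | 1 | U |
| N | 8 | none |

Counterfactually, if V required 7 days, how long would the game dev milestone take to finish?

26

The binding path is H→U→Q = 9+7+10 = 26; finish at 26 days.
V has 5 days of float (longest path through it is 21).
The critical path is still H→U→Q; finish is now 26 days.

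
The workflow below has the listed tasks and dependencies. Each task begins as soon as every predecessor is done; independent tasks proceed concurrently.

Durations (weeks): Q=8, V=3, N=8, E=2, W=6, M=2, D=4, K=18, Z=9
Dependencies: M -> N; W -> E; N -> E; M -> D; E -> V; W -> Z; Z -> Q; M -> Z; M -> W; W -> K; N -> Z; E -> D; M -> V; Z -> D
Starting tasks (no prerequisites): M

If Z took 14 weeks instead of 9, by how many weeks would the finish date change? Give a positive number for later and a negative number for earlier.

5

As given, the longest chain is M→N→Z→Q = 2+8+9+8 = 27, so the finish is 27 weeks.
Z is on the critical path; changing it to 14 makes that path 32 weeks.
The critical path is still M→N→Z→Q; finish is now 32 weeks.
Change in finish: 32 − 27 = +5 weeks.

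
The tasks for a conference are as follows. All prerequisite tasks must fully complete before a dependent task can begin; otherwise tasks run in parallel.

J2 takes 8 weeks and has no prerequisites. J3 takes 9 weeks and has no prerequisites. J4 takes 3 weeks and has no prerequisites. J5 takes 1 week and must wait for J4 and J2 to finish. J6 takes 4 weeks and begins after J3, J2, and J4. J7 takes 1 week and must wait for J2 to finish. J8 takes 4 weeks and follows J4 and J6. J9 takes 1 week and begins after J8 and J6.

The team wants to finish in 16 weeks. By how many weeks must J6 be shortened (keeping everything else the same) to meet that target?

Current finish: 18 weeks; target: 16.
J6 is on every critical path, so each week cut from J6 cuts the finish by one (this holds down to a finish of 15).
Need 18 − 16 = 2 weeks off J6 → J6 becomes 2 weeks, finish becomes 16.

2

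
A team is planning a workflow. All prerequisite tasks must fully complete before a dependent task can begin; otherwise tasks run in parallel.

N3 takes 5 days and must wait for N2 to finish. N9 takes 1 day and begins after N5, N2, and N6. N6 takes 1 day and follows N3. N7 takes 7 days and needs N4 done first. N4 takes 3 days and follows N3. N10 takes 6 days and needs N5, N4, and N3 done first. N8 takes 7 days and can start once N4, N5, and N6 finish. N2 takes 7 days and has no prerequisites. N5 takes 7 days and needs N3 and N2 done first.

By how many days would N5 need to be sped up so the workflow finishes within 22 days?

Current finish: 26 days; target: 22.
N5 is on every critical path, so each day cut from N5 cuts the finish by one (this holds down to a finish of 22).
Need 26 − 22 = 4 days off N5 → N5 becomes 3 days, finish becomes 22.

4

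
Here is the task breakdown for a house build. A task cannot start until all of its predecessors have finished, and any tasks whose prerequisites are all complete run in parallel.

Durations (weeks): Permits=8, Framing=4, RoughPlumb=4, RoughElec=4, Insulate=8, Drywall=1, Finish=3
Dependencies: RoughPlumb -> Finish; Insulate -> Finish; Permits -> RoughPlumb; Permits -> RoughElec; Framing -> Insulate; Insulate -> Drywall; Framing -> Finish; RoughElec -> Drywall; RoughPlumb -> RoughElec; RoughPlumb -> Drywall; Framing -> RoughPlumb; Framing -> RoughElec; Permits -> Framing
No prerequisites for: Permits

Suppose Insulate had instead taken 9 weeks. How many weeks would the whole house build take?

24

Critical path before the change: Permits→Framing→Insulate→Finish = 8+4+8+3 = 23 giving 23 weeks.
Insulate lies on that path, so at 9 weeks the path becomes 24 weeks.
The critical path is still Permits→Framing→Insulate→Finish; finish is now 24 weeks.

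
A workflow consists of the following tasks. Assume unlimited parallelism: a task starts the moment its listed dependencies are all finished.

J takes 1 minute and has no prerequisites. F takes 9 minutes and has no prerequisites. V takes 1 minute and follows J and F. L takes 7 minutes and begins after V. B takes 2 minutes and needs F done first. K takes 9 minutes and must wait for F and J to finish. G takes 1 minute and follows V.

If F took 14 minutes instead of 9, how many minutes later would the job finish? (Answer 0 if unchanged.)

Baseline: F→K = 9+9 = 18 → 18 minutes.
F is on the critical path; changing it to 14 makes that path 23 minutes.
No other chain overtakes it, so the finish is 23 minutes.
Change in finish: 23 − 18 = +5 minutes.

5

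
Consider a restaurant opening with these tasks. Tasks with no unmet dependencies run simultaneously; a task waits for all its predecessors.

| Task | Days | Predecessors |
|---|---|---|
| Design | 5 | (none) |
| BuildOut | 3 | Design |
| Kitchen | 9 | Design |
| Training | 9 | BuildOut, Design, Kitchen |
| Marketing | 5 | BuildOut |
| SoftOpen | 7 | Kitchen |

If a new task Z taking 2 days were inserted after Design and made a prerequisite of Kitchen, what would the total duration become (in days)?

25

Originally the plan takes 23 days.
With Z inserted, Kitchen now waits for max(Design, Z).
New critical path: Design→Z→Kitchen→Training = 5+2+9+9 = 25 ⇒ 25 days.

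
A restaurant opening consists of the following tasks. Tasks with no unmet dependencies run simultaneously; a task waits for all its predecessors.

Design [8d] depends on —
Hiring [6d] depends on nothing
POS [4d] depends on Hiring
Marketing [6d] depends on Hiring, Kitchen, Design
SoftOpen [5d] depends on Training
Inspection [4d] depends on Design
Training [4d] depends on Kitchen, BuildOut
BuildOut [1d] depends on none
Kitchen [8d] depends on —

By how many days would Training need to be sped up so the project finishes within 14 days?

Current finish: 17 days; target: 14.
Training is on every critical path, so each day cut from Training cuts the finish by one (this holds down to a finish of 14).
Need 17 − 14 = 3 days off Training → Training becomes 1 day, finish becomes 14.

3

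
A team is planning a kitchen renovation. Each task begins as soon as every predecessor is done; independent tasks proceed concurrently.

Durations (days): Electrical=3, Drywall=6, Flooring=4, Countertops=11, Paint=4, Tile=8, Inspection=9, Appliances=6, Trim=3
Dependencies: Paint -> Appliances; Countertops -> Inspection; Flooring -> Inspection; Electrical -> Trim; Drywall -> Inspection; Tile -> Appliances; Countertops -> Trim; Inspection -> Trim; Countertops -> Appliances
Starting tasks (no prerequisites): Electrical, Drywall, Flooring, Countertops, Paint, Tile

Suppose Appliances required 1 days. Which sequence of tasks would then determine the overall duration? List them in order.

Countertops, Inspection, Trim

Actual critical path: Countertops→Inspection→Trim = 11+9+3 = 23 ⇒ 23 days.
Appliances has 6 days of float (longest path through it is 17).
That remains the longest chain; total 23 days.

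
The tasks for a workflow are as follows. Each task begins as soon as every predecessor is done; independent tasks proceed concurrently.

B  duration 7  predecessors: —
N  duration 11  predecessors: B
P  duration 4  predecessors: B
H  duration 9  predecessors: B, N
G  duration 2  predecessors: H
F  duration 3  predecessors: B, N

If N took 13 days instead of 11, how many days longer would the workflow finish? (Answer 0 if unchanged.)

2

Baseline: B→N→H→G = 7+11+9+2 = 29 → 29 days.
Since N is critical, the +2 change carries straight to that chain (now 31 days).
That remains the longest chain; total 31 days.
Change in finish: 31 − 29 = +2 days.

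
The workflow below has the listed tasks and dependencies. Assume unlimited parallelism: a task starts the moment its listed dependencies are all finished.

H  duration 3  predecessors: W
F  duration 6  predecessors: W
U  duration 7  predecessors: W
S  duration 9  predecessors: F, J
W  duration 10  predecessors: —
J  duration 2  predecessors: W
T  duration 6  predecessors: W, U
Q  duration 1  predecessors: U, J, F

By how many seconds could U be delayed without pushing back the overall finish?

W→F→S = 10+6+9 = 25 sets the makespan at 25 seconds.
U finishes as early as 17 and must finish by 19.
So U can slip 19 − 17 = 2 seconds.

2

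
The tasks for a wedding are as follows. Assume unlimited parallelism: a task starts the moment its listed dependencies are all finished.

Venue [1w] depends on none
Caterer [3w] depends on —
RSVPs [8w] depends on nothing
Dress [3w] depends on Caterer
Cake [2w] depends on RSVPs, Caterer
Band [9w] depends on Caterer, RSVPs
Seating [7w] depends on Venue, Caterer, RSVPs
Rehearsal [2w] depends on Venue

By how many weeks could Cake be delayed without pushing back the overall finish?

Critical path: RSVPs→Band = 8+9 = 17, so the finish is 17 weeks.
Cake finishes as early as 10 and must finish by 17.
So Cake can slip 17 − 10 = 7 weeks.

7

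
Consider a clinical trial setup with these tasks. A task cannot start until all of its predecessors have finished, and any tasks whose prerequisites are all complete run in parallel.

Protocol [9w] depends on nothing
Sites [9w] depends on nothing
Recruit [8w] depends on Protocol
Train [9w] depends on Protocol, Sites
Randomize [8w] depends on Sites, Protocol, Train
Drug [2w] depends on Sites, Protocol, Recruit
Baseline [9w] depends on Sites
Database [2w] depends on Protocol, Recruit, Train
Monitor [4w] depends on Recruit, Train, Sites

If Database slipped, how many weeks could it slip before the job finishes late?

The longest chain is Protocol→Train→Randomize = 9+9+8 = 26; overall finish 26 weeks.
The longest chain containing Database totals 20 weeks.
So Database can slip 26 − 20 = 6 weeks.

6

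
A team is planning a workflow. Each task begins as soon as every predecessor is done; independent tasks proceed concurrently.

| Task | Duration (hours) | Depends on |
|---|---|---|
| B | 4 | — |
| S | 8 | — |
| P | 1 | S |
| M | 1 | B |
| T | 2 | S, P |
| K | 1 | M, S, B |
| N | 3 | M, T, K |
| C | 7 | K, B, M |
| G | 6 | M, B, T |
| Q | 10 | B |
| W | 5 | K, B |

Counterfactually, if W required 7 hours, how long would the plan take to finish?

17

Actual critical path: S→P→T→G = 8+1+2+6 = 17 ⇒ 17 hours.
W has 3 hours of float (longest path through it is 14).
No other chain overtakes it, so the finish is 17 hours.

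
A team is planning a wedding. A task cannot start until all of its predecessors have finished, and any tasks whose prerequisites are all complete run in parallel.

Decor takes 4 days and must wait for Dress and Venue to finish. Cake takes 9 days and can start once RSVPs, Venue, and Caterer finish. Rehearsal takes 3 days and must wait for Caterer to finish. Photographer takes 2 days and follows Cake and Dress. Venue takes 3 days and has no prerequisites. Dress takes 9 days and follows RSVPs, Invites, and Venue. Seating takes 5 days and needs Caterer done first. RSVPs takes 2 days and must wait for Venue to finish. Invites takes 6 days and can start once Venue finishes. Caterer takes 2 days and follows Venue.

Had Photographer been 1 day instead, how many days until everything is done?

The binding path is Venue→Invites→Dress→Decor = 3+6+9+4 = 22; finish at 22 days.
Photographer is off the critical path — its longest chain is 20 days, giving 2 of slack.
That remains the longest chain; total 22 days.

22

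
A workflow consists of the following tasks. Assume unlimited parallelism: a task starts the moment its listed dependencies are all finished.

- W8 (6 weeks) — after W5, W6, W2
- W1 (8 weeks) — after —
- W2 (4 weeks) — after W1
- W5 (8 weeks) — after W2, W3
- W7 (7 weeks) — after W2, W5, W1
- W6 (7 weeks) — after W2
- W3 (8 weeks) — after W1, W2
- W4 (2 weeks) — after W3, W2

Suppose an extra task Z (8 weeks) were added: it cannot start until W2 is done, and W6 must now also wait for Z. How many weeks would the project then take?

Originally the project takes 35 weeks.
With Z inserted, W6 now waits for max(W2, Z).
New critical path: W1→W2→W3→W5→W7 = 8+4+8+8+7 = 35 ⇒ 35 weeks.

35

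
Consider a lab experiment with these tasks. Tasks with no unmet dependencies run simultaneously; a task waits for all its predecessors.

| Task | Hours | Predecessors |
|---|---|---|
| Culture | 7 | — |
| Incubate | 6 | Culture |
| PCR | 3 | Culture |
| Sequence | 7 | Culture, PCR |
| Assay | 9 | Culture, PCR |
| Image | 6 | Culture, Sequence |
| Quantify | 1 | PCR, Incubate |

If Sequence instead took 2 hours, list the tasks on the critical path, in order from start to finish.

As given, the longest chain is Culture→PCR→Sequence→Image = 7+3+7+6 = 23, so the finish is 23 hours.
Sequence is on the critical path; changing it to 2 makes that path 18 hours.
Now Culture→PCR→Assay = 7+3+9 = 19 is longest, so the finish becomes 19 hours.

Culture, PCR, Assay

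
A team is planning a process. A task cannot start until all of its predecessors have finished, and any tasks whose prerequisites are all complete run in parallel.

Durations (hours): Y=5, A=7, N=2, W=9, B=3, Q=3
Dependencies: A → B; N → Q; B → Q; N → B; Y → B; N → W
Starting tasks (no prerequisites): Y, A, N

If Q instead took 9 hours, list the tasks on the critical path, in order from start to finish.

Actual critical path: A→B→Q = 7+3+3 = 13 ⇒ 13 hours.
Q lies on that path, so at 9 hours the path becomes 19 hours.
That remains the longest chain; total 19 hours.

A, B, Q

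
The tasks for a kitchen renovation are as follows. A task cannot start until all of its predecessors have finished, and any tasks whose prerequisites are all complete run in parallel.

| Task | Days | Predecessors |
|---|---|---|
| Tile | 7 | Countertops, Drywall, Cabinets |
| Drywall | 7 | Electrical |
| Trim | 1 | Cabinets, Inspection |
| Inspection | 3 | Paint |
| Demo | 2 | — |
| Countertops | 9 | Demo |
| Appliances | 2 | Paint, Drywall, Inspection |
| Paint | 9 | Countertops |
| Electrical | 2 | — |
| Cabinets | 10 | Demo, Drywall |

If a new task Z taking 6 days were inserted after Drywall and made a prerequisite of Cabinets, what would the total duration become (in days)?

Originally the schedule takes 26 days.
With Z inserted, Cabinets now waits for max(Demo, Drywall, Z).
New critical path: Electrical→Drywall→Z→Cabinets→Tile = 2+7+6+10+7 = 32 ⇒ 32 days.

32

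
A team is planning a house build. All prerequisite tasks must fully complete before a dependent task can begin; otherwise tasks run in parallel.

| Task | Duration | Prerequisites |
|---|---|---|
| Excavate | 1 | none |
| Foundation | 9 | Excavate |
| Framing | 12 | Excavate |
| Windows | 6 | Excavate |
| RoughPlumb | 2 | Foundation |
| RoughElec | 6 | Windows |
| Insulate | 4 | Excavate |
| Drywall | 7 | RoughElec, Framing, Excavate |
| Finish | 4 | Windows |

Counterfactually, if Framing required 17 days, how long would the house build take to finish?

The binding path is Excavate→Framing→Drywall = 1+12+7 = 20; finish at 20 days.
Since Framing is critical, the +5 change carries straight to that chain (now 25 days).
That remains the longest chain; total 25 days.

25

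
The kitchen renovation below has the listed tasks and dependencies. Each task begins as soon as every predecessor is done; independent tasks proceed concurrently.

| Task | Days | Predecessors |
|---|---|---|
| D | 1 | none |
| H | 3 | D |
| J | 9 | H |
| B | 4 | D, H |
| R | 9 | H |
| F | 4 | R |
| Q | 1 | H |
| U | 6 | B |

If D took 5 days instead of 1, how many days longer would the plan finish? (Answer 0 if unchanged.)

Critical path before the change: D→H→R→F = 1+3+9+4 = 17 giving 17 days.
Since D is critical, the +4 change carries straight to that chain (now 21 days).
The critical path is still D→H→R→F; finish is now 21 days.
Change in finish: 21 − 17 = +4 days.

4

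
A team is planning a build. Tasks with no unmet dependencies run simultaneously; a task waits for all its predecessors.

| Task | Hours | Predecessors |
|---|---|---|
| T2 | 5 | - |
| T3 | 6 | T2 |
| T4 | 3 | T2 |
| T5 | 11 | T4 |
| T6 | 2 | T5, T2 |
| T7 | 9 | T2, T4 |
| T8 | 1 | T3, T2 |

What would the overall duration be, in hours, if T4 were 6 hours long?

24

Critical path before the change: T2→T4→T5→T6 = 5+3+11+2 = 21 giving 21 hours.
T4 is on the critical path; changing it to 6 makes that path 24 hours.
The critical path is still T2→T4→T5→T6; finish is now 24 hours.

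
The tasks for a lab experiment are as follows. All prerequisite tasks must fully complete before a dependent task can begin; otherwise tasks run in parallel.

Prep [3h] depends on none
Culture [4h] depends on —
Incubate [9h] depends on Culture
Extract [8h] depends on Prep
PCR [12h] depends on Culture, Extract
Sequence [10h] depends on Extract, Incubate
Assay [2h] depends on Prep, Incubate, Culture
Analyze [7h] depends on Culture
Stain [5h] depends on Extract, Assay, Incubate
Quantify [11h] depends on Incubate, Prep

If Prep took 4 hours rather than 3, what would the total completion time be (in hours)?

The binding path is Culture→Incubate→Quantify = 4+9+11 = 24; finish at 24 hours.
Prep is off the critical path — its longest chain is 23 hours, giving 1 of slack.
The binding chain switches to Prep→Extract→PCR = 4+8+12 = 24; finish 24 hours.

24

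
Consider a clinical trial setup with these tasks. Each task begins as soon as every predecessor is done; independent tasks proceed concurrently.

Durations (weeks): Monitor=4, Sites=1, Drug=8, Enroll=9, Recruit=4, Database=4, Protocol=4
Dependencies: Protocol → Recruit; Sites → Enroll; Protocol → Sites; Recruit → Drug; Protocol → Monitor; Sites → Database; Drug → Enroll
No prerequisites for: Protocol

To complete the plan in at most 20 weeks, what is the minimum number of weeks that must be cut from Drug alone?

Current finish: 25 weeks; target: 20.
Drug is on every critical path, so each week cut from Drug cuts the finish by one (this holds down to a finish of 18).
Need 25 − 20 = 5 weeks off Drug → Drug becomes 3 weeks, finish becomes 20.

5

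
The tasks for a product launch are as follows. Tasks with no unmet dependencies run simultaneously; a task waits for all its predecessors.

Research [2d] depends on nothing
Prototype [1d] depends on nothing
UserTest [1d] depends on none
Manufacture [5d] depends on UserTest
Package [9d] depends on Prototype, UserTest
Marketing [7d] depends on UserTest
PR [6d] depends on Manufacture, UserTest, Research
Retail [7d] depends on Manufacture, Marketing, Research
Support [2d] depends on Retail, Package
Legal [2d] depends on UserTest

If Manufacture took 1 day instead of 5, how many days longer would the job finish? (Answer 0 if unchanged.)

The binding path is UserTest→Marketing→Retail→Support = 1+7+7+2 = 17; finish at 17 days.
The longest path through Manufacture is only 15 days, so Manufacture has float 2.
That remains the longest chain; total 17 days.
Change in finish: 17 − 17 = +0 days.

0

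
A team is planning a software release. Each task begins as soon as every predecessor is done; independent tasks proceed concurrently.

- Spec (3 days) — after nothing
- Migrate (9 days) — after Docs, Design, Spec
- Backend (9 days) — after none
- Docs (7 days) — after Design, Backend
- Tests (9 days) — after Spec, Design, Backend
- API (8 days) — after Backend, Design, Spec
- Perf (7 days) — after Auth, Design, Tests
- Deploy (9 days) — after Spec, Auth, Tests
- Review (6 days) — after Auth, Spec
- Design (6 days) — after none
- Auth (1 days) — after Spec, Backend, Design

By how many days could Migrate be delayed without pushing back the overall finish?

Critical path: Backend→Tests→Deploy = 9+9+9 = 27, so the finish is 27 days.
The longest chain containing Migrate totals 25 days.
So Migrate can slip 27 − 25 = 2 days.

2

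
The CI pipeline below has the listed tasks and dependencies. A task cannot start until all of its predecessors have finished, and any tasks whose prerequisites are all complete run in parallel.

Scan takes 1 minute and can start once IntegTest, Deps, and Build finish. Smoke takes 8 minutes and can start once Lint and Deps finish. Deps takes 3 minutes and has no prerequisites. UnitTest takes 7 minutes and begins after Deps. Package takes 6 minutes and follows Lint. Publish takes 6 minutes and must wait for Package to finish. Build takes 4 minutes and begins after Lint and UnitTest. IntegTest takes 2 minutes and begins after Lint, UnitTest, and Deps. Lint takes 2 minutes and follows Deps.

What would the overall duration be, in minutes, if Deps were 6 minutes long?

The binding path is Deps→Lint→Package→Publish = 3+2+6+6 = 17; finish at 17 minutes.
Since Deps is critical, the +3 change carries straight to that chain (now 20 minutes).
That remains the longest chain; total 20 minutes.

20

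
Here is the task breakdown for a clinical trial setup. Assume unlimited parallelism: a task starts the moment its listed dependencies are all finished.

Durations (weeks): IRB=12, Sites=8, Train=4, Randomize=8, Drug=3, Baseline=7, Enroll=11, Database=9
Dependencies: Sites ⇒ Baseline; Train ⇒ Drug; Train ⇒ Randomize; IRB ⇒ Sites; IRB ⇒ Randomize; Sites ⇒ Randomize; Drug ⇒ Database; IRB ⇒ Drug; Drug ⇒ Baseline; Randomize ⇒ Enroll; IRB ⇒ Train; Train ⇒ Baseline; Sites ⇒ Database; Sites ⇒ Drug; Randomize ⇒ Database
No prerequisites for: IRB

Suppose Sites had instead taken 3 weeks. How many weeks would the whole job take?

Critical path before the change: IRB→Sites→Randomize→Enroll = 12+8+8+11 = 39 giving 39 weeks.
Sites lies on that path, so at 3 weeks the path becomes 34 weeks.
The binding chain switches to IRB→Train→Randomize→Enroll = 12+4+8+11 = 35; finish 35 weeks.

35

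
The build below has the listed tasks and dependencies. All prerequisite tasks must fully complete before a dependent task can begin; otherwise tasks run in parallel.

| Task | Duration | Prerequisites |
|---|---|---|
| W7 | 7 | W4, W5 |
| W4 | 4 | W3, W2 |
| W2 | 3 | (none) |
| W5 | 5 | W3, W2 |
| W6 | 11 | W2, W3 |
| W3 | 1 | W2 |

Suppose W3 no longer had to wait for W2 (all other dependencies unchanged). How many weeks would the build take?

Original critical path: W2→W3→W5→W7 = 3+1+5+7 = 16 ⇒ 16 weeks.
Without W2→W3, W3's earliest start moves from 3 to 0.
New critical path: W2→W5→W7 = 3+5+7 = 15 ⇒ 15 weeks.

15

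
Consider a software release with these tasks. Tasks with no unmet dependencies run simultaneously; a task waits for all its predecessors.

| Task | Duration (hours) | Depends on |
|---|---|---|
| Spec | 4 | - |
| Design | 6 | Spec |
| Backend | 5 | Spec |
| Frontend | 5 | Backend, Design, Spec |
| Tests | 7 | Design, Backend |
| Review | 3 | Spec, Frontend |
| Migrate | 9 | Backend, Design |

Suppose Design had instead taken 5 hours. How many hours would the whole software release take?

Critical path before the change: Spec→Design→Migrate = 4+6+9 = 19 giving 19 hours.
Design is on the critical path; changing it to 5 makes that path 18 hours.
The critical path is still Spec→Design→Migrate; finish is now 18 hours.

18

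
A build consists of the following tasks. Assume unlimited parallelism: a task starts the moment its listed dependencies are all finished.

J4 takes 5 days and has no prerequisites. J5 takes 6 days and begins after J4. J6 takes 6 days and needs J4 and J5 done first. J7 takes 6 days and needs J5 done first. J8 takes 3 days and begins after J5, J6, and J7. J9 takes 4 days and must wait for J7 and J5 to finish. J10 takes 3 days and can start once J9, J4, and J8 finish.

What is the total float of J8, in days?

1

The longest chain is J4→J5→J7→J9→J10 = 5+6+6+4+3 = 24; overall finish 24 days.
J8 finishes as early as 20 and must finish by 21.
So J8 can slip 21 − 20 = 1 day.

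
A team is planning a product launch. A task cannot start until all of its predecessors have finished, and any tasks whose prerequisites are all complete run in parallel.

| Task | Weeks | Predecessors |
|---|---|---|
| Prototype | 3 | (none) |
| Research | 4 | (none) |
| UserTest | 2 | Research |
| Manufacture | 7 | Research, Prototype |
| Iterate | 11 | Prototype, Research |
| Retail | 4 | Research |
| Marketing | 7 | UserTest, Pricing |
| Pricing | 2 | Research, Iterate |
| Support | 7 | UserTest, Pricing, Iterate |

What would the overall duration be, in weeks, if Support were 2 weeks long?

24

Baseline: Research→Iterate→Pricing→Support = 4+11+2+7 = 24 → 24 weeks.
Support lies on that path, so at 2 weeks the path becomes 19 weeks.
New critical path: Research→Iterate→Pricing→Marketing = 4+11+2+7 = 24 ⇒ 24 weeks.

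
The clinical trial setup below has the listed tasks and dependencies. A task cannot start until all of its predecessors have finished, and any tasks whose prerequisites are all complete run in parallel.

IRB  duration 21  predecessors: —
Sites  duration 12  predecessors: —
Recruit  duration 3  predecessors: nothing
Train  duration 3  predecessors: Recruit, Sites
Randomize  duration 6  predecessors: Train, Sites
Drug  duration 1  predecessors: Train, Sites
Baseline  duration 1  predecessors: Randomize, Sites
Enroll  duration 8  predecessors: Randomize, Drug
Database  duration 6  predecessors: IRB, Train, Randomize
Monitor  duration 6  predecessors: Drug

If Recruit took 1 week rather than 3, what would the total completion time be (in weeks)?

29

Actual critical path: Sites→Train→Randomize→Enroll = 12+3+6+8 = 29 ⇒ 29 weeks.
Recruit has 9 weeks of float (longest path through it is 20).
That remains the longest chain; total 29 weeks.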